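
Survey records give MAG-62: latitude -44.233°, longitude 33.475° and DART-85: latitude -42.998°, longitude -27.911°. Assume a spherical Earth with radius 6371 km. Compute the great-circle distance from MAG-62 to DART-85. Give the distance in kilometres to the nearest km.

4825 km

Δφ = 1.2350°,  Δλ = -61.3860°
a = sin²(Δφ/2) + cos φ₁ cos φ₂ sin²(Δλ/2) = 0.136653
c = 2·arcsin(√a) = 0.757298 rad = 43.3900°
d = R·c = 6371 × 0.757298 = 4824.7 km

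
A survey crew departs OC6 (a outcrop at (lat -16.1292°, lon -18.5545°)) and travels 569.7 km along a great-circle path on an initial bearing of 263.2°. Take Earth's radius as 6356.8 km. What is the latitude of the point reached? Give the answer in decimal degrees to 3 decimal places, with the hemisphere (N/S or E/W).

16.671°S

δ = d/R = 569.7/6356.8 = 0.089621 rad
φ₂ = arcsin(sin φ₁ cos δ + cos φ₁ sin δ cos θ)
   = arcsin(-0.27780·0.99599 + 0.96064·0.08950·-0.11840) = -16.67063°
λ₂ = λ₁ + atan2(sin θ sin δ cos φ₁, cos δ − sin φ₁ sin φ₂) = -23.87750°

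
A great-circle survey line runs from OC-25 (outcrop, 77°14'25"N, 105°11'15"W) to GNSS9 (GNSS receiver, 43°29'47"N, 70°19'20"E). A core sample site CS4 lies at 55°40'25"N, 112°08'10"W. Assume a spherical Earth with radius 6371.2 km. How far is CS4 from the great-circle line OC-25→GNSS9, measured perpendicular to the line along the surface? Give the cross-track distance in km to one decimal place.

280.7 km

OC-25: φ = +77.24028°, λ = -105.18750°
GNSS9: φ = +43.49639°, λ = +70.32222°
CS4: φ = +55.67361°, λ = -112.13611°
δ₁₃ = central angle OC-25→CS4 = 0.378890 rad  (haversine)
θ₁₃ = bearing OC-25→CS4 = 190.628°,  θ₁₂ = bearing OC-25→GNSS9 = 3.790°
dₓₜ = R·arcsin(sin δ₁₃ · sin(θ₁₃ − θ₁₂)) = 6371.2·arcsin(0.36989·sin(186.838°)) = -280.694 km
|dₓₜ| = 280.694 km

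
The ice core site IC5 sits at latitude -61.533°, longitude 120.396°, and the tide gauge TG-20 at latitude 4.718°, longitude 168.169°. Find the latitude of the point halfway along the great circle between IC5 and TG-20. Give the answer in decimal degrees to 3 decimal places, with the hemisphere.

30.304°S

Bx = cos φ₂ cos Δλ = 0.669792,  By = cos φ₂ sin Δλ = 0.737979
φₘ = atan2(sin φ₁ + sin φ₂, √((cos φ₁ + Bx)² + By²)) = -30.30358°
λₘ = λ₁ + atan2(By, cos φ₁ + Bx) = 153.16582°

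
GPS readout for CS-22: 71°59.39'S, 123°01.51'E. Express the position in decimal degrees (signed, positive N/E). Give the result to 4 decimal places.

lat: 71.9898° S → -71.9898°
lon: 123.0252° E → +123.0252°

-71.9898°, +123.0252°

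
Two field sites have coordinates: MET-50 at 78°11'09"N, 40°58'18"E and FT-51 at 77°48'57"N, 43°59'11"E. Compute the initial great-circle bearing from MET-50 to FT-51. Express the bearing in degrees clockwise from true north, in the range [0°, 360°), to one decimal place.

MET-50: φ = +78.18583°, λ = +40.97167°
FT-51: φ = +77.81583°, λ = +43.98639°
Δλ = 3.0147°
y = sin Δλ · cos φ₂ = 0.011100
x = cos φ₁ sin φ₂ − sin φ₁ cos φ₂ cos Δλ = -0.006172
θ = atan2(y, x) = 119.0749° → 119.0749° (mod 360°)

119.1°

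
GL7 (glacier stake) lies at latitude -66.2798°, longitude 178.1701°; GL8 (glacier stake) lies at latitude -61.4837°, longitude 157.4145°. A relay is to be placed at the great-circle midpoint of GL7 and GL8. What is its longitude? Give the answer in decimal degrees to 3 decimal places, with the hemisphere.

Bx = cos φ₂ cos Δλ = 0.446425,  By = cos φ₂ sin Δλ = -0.169185
φₘ = atan2(sin φ₁ + sin φ₂, √((cos φ₁ + Bx)² + By²)) = -64.25066°
λₘ = λ₁ + atan2(By, cos φ₁ + Bx) = 166.89613°

166.896°E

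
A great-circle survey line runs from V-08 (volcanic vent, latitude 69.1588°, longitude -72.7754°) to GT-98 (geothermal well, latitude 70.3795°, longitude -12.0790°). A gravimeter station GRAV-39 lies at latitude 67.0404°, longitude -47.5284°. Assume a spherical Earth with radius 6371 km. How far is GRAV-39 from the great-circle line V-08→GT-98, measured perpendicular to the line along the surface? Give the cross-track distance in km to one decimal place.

570.9 km

δ₁₃ = central angle V-08→GRAV-39 = 0.167170 rad  (haversine)
θ₁₃ = bearing V-08→GRAV-39 = 90.737°,  θ₁₂ = bearing V-08→GT-98 = 58.204°
dₓₜ = R·arcsin(sin δ₁₃ · sin(θ₁₃ − θ₁₂)) = 6371·arcsin(0.16639·sin(32.533°)) = 570.864 km
|dₓₜ| = 570.864 km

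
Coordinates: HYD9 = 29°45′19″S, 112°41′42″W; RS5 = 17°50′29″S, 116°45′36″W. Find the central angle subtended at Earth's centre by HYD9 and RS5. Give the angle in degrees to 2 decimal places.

HYD9: φ = -29.75528°, λ = -112.69500°
RS5: φ = -17.84139°, λ = -116.76000°
Δφ = 11.9139°,  Δλ = -4.0650°
a = sin²(Δφ/2) + cos φ₁ cos φ₂ sin²(Δλ/2) = 0.011810
c = 2·arcsin(√a) = 0.217778 rad = 12.4778°

12.48°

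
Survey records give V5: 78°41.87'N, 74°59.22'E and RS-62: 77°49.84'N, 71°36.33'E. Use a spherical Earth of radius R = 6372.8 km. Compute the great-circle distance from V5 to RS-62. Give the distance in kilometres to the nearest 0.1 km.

123.1 km

V5: φ = +78.69783°, λ = +74.98700°
RS-62: φ = +77.83067°, λ = +71.60550°
Δφ = -0.8672°,  Δλ = -3.3815°
a = sin²(Δφ/2) + cos φ₁ cos φ₂ sin²(Δλ/2) = 0.000093
c = 2·arcsin(√a) = 0.019311 rad = 1.1065°
d = R·c = 6372.8 × 0.019311 = 123.1 km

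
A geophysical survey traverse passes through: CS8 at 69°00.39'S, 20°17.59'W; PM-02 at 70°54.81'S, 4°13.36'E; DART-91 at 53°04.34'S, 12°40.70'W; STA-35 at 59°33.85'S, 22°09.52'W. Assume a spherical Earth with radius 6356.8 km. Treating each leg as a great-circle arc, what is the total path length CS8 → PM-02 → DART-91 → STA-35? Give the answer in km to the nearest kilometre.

4022 km

CS8: φ = -69.00650°, λ = -20.29317°
PM-02: φ = -70.91350°, λ = +4.22267°
DART-91: φ = -53.07233°, λ = -12.67833°
STA-35: φ = -59.56417°, λ = -22.15867°
CS8→PM-02: c = 0.149238 rad, d = 948.67 km
PM-02→DART-91: c = 0.337987 rad, d = 2148.52 km
DART-91→STA-35: c = 0.145516 rad, d = 925.02 km
Total = 948.67 + 2148.52 + 925.02 = 4022.21 km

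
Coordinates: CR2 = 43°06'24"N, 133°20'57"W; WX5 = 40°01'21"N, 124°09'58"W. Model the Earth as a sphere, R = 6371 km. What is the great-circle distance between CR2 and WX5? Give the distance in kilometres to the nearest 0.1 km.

CR2: φ = +43.10667°, λ = -133.34917°
WX5: φ = +40.02250°, λ = -124.16611°
Δφ = -3.0842°,  Δλ = 9.1831°
a = sin²(Δφ/2) + cos φ₁ cos φ₂ sin²(Δλ/2) = 0.004307
c = 2·arcsin(√a) = 0.131350 rad = 7.5258°
d = R·c = 6371 × 0.131350 = 836.8 km

836.8 km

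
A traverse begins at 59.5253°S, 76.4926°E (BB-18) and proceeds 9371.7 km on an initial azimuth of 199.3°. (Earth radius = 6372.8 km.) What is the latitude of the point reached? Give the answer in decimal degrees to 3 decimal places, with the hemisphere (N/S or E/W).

δ = d/R = 9371.7/6372.8 = 1.470578 rad
φ₂ = arcsin(sin φ₁ cos δ + cos φ₁ sin δ cos θ)
   = arcsin(-0.86185·0.10005 + 0.50716·0.99498·-0.94380) = -34.22770°
λ₂ = λ₁ + atan2(sin θ sin δ cos φ₁, cos δ − sin φ₁ sin φ₂) = -80.07035°

34.228°S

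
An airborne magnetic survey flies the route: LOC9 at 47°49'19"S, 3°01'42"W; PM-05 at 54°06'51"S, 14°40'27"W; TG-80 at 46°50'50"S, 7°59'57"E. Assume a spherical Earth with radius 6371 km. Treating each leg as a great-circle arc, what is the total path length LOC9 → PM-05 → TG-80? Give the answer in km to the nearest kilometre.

LOC9: φ = -47.82194°, λ = -3.02833°
PM-05: φ = -54.11417°, λ = -14.67417°
TG-80: φ = -46.84722°, λ = +7.99917°
LOC9→PM-05: c = 0.168284 rad, d = 1072.14 km
PM-05→TG-80: c = 0.280257 rad, d = 1785.52 km
Total = 1072.14 + 1785.52 = 2857.65 km

2858 km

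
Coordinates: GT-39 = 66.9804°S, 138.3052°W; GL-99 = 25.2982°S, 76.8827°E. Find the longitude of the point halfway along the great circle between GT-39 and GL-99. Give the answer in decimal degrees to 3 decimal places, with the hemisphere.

97.966°E

Bx = cos φ₂ cos Δλ = -0.738887,  By = cos φ₂ sin Δλ = -0.520994
φₘ = atan2(sin φ₁ + sin φ₂, √((cos φ₁ + Bx)² + By²)) = -65.06995°
λₘ = λ₁ + atan2(By, cos φ₁ + Bx) = 97.96576°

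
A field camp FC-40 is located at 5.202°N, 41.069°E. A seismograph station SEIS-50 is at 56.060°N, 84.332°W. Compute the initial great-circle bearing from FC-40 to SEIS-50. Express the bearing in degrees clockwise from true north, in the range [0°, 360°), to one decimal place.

332.0°

Δλ = -125.4010°
y = sin Δλ · cos φ₂ = -0.455100
x = cos φ₁ sin φ₂ − sin φ₁ cos φ₂ cos Δλ = 0.855531
θ = atan2(y, x) = -28.0108° → 331.9892° (mod 360°)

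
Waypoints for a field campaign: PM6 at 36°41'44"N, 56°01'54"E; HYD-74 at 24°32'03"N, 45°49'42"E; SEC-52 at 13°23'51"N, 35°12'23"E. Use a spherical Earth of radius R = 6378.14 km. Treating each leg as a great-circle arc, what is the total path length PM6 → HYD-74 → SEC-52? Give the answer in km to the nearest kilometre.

PM6: φ = +36.69556°, λ = +56.03167°
HYD-74: φ = +24.53417°, λ = +45.82833°
SEC-52: φ = +13.39750°, λ = +35.20639°
PM6→HYD-74: c = 0.261426 rad, d = 1667.41 km
HYD-74→SEC-52: c = 0.261492 rad, d = 1667.83 km
Total = 1667.41 + 1667.83 = 3335.24 km

3335 km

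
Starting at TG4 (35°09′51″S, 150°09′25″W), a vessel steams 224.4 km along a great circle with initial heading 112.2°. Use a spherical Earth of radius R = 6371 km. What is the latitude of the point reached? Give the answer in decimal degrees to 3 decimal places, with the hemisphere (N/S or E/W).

35.905°S

TG4: φ = -35.16417°, λ = -150.15694°
δ = d/R = 224.4/6371 = 0.035222 rad
φ₂ = arcsin(sin φ₁ cos δ + cos φ₁ sin δ cos θ)
   = arcsin(-0.57592·0.99938 + 0.81751·0.03521·-0.37784) = -35.90488°
λ₂ = λ₁ + atan2(sin θ sin δ cos φ₁, cos δ − sin φ₁ sin φ₂) = -147.85001°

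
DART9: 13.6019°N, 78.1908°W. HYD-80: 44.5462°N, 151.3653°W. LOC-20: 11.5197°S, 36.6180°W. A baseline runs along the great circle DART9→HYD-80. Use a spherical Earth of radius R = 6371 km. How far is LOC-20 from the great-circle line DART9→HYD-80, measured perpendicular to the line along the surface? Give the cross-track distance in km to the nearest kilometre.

1113 km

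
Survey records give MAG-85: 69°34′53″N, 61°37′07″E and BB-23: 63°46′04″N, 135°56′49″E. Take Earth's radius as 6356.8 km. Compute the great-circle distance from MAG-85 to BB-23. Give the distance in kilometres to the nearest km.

3115 km

MAG-85: φ = +69.58139°, λ = +61.61861°
BB-23: φ = +63.76778°, λ = +135.94694°
Δφ = -5.8136°,  Δλ = 74.3283°
a = sin²(Δφ/2) + cos φ₁ cos φ₂ sin²(Δλ/2) = 0.058848
c = 2·arcsin(√a) = 0.490060 rad = 28.0784°
d = R·c = 6356.8 × 0.490060 = 3115.2 km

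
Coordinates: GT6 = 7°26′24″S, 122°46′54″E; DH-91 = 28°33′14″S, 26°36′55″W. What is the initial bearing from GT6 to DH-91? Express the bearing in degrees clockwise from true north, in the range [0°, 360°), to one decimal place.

GT6: φ = -7.44000°, λ = +122.78167°
DH-91: φ = -28.55389°, λ = -26.61528°
Δλ = -149.3969°
y = sin Δλ · cos φ₂ = -0.447166
x = cos φ₁ sin φ₂ − sin φ₁ cos φ₂ cos Δλ = -0.571857
θ = atan2(y, x) = -141.9762° → 218.0238° (mod 360°)

218.0°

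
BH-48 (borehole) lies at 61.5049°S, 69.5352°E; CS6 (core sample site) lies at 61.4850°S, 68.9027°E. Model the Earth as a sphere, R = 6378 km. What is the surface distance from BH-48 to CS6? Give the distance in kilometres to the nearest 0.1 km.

Δφ = 0.0199°,  Δλ = -0.6325°
a = sin²(Δφ/2) + cos φ₁ cos φ₂ sin²(Δλ/2) = 0.000007
c = 2·arcsin(√a) = 0.005280 rad = 0.3025°
d = R·c = 6378 × 0.005280 = 33.7 km

33.7 km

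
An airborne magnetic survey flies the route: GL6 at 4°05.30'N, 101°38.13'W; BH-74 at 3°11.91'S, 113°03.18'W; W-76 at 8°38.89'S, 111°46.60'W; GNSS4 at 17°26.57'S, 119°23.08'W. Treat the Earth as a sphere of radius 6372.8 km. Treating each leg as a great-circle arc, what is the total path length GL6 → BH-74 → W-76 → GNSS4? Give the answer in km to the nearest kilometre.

3407 km

GL6: φ = +4.08833°, λ = -101.63550°
BH-74: φ = -3.19850°, λ = -113.05300°
W-76: φ = -8.64817°, λ = -111.77667°
GNSS4: φ = -17.44283°, λ = -119.38467°
GL6→BH-74: c = 0.236280 rad, d = 1505.77 km
BH-74→W-76: c = 0.097659 rad, d = 622.36 km
W-76→GNSS4: c = 0.200636 rad, d = 1278.62 km
Total = 1505.77 + 622.36 + 1278.62 = 3406.74 km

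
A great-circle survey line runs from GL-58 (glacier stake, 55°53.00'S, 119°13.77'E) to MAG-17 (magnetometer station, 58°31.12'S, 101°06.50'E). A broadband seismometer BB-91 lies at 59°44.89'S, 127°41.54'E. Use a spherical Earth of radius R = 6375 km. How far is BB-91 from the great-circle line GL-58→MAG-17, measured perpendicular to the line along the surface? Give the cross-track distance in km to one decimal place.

GL-58: φ = -55.88333°, λ = +119.22950°
MAG-17: φ = -58.51867°, λ = +101.10833°
BB-91: φ = -59.74817°, λ = +127.69233°
δ₁₃ = central angle GL-58→BB-91 = 0.103496 rad  (haversine)
θ₁₃ = bearing GL-58→BB-91 = 134.138°,  θ₁₂ = bearing GL-58→MAG-17 = 247.457°
dₓₜ = R·arcsin(sin δ₁₃ · sin(θ₁₃ − θ₁₂)) = 6375·arcsin(0.10331·sin(-113.319°)) = -605.723 km
|dₓₜ| = 605.723 km

605.7 km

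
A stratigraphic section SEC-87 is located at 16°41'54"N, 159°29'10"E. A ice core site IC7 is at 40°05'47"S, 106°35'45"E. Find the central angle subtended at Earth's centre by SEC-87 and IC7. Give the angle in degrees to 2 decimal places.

75.11°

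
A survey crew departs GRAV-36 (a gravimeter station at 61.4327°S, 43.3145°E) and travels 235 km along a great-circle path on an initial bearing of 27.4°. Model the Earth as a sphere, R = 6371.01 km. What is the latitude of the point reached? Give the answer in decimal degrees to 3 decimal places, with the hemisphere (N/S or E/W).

δ = d/R = 235/6371.01 = 0.036886 rad
φ₂ = arcsin(sin φ₁ cos δ + cos φ₁ sin δ cos θ)
   = arcsin(-0.87826·0.99932 + 0.47819·0.03688·0.88782) = -59.54217°
λ₂ = λ₁ + atan2(sin θ sin δ cos φ₁, cos δ − sin φ₁ sin φ₂) = 45.23310°

59.542°S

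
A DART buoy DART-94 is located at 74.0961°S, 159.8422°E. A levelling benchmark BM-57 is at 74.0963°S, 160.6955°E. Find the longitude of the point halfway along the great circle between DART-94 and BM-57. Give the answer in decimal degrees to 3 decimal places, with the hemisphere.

160.269°E

Bx = cos φ₂ cos Δλ = 0.273991,  By = cos φ₂ sin Δλ = 0.004081
φₘ = atan2(sin φ₁ + sin φ₂, √((cos φ₁ + Bx)² + By²)) = -74.09662°
λₘ = λ₁ + atan2(By, cos φ₁ + Bx) = 160.26885°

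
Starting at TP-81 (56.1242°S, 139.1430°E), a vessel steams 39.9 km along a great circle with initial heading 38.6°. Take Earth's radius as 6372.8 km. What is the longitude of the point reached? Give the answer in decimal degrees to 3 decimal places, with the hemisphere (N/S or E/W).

139.542°E

δ = d/R = 39.9/6372.8 = 0.006261 rad
φ₂ = arcsin(sin φ₁ cos δ + cos φ₁ sin δ cos θ)
   = arcsin(-0.83025·0.99998 + 0.55739·0.00626·0.78152) = -55.84320°
λ₂ = λ₁ + atan2(sin θ sin δ cos φ₁, cos δ − sin φ₁ sin φ₂) = 139.54161°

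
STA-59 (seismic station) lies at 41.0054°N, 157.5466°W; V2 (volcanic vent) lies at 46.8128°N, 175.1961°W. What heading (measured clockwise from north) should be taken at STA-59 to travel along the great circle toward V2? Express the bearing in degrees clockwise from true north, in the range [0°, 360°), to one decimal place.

300.5°

Δλ = -17.6495°
y = sin Δλ · cos φ₂ = -0.207501
x = cos φ₁ sin φ₂ − sin φ₁ cos φ₂ cos Δλ = 0.122322
θ = atan2(y, x) = -59.4806° → 300.5194° (mod 360°)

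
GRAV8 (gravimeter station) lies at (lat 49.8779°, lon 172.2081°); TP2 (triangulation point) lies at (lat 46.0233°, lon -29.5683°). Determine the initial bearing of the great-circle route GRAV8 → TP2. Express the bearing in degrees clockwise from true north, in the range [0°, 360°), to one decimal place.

15.1°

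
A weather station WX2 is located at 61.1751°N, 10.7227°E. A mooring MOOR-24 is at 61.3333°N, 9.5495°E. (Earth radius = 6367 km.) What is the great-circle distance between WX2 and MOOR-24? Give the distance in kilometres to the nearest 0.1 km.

65.1 km

Δφ = 0.1582°,  Δλ = -1.1732°
a = sin²(Δφ/2) + cos φ₁ cos φ₂ sin²(Δλ/2) = 0.000026
c = 2·arcsin(√a) = 0.010227 rad = 0.5860°
d = R·c = 6367 × 0.010227 = 65.1 km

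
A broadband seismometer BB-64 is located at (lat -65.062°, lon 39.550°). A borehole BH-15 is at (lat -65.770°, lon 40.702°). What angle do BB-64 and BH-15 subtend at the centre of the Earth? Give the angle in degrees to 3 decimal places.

Δφ = -0.7080°,  Δλ = 1.1520°
a = sin²(Δφ/2) + cos φ₁ cos φ₂ sin²(Δλ/2) = 0.000056
c = 2·arcsin(√a) = 0.014921 rad = 0.8549°

0.855°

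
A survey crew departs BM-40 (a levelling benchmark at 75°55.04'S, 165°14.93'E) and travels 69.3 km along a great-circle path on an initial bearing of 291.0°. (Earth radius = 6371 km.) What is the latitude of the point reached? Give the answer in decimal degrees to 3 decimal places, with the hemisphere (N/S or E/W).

75.682°S

BM-40: φ = -75.91733°, λ = +165.24883°
δ = d/R = 69.3/6371 = 0.010877 rad
φ₂ = arcsin(sin φ₁ cos δ + cos φ₁ sin δ cos θ)
   = arcsin(-0.96995·0.99994 + 0.24332·0.01088·0.35837) = -75.68240°
λ₂ = λ₁ + atan2(sin θ sin δ cos φ₁, cos δ − sin φ₁ sin φ₂) = 162.89544°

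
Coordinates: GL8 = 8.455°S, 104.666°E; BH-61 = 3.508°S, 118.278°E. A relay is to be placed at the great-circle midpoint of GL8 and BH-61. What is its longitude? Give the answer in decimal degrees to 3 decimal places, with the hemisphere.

Bx = cos φ₂ cos Δλ = 0.970091,  By = cos φ₂ sin Δλ = 0.234905
φₘ = atan2(sin φ₁ + sin φ₂, √((cos φ₁ + Bx)² + By²)) = -6.02364°
λₘ = λ₁ + atan2(By, cos φ₁ + Bx) = 111.50295°

111.503°E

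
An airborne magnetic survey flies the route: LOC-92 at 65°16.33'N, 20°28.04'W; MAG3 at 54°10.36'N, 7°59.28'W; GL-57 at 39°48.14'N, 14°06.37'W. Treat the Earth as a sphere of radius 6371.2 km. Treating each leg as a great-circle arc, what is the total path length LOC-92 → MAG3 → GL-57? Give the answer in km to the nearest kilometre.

LOC-92: φ = +65.27217°, λ = -20.46733°
MAG3: φ = +54.17267°, λ = -7.98800°
GL-57: φ = +39.80233°, λ = -14.10617°
LOC-92→MAG3: c = 0.221771 rad, d = 1412.95 km
MAG3→GL-57: c = 0.260930 rad, d = 1662.44 km
Total = 1412.95 + 1662.44 = 3075.39 km

3075 km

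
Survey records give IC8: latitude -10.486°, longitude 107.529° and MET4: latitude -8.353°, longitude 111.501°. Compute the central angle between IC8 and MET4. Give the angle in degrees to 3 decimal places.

4.461°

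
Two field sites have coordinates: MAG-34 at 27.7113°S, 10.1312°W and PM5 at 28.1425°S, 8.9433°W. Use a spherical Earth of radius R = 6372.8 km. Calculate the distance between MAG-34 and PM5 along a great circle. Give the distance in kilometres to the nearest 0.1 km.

126.2 km

Δφ = -0.4312°,  Δλ = 1.1879°
a = sin²(Δφ/2) + cos φ₁ cos φ₂ sin²(Δλ/2) = 0.000098
c = 2·arcsin(√a) = 0.019804 rad = 1.1347°
d = R·c = 6372.8 × 0.019804 = 126.2 km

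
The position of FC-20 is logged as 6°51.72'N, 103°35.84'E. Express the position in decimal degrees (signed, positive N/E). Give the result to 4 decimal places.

+6.8620°, +103.5973°

lat: 6.8620° N → +6.8620°
lon: 103.5973° E → +103.5973°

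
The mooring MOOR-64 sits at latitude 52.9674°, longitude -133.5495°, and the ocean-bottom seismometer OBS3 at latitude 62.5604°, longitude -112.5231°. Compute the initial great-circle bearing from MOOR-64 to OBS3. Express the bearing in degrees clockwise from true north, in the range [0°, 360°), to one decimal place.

Δλ = 21.0264°
y = sin Δλ · cos φ₂ = 0.165339
x = cos φ₁ sin φ₂ − sin φ₁ cos φ₂ cos Δλ = 0.191142
θ = atan2(y, x) = 40.8599° → 40.8599° (mod 360°)

40.9°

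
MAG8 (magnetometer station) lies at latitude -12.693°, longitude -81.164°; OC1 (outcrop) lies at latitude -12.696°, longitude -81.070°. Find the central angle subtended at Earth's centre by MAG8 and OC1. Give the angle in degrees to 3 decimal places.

Δφ = -0.0030°,  Δλ = 0.0940°
a = sin²(Δφ/2) + cos φ₁ cos φ₂ sin²(Δλ/2) = 0.000001
c = 2·arcsin(√a) = 0.001601 rad = 0.0918°

0.092°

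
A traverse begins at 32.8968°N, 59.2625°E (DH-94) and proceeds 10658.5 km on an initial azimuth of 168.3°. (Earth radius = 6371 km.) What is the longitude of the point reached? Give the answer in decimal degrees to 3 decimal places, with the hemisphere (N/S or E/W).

δ = d/R = 10658.5/6371 = 1.672971 rad
φ₂ = arcsin(sin φ₁ cos δ + cos φ₁ sin δ cos θ)
   = arcsin(0.54313·-0.10200 + 0.83965·0.99478·-0.97922) = -60.84607°
λ₂ = λ₁ + atan2(sin θ sin δ cos φ₁, cos δ − sin φ₁ sin φ₂) = 83.72486°

83.725°E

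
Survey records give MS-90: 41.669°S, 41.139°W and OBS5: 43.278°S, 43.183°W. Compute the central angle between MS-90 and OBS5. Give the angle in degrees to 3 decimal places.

2.205°

Δφ = -1.6090°,  Δλ = -2.0440°
a = sin²(Δφ/2) + cos φ₁ cos φ₂ sin²(Δλ/2) = 0.000370
c = 2·arcsin(√a) = 0.038481 rad = 2.2048°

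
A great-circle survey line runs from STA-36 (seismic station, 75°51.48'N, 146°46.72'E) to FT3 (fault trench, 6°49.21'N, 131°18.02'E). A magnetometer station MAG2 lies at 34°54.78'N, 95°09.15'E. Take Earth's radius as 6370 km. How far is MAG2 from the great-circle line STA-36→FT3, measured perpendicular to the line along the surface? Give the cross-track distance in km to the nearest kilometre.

3458 km

STA-36: φ = +75.85800°, λ = +146.77867°
FT3: φ = +6.82017°, λ = +131.30033°
MAG2: φ = +34.91300°, λ = +95.15250°
δ₁₃ = central angle STA-36→MAG2 = 0.823902 rad  (haversine)
θ₁₃ = bearing STA-36→MAG2 = 241.175°,  θ₁₂ = bearing STA-36→FT3 = 196.425°
dₓₜ = R·arcsin(sin δ₁₃ · sin(θ₁₃ − θ₁₂)) = 6370·arcsin(0.73380·sin(44.750°)) = 3458.140 km
|dₓₜ| = 3458.140 km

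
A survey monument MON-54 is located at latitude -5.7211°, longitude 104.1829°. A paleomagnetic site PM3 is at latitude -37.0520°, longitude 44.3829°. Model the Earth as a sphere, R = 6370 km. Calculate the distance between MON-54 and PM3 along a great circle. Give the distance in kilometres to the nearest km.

Δφ = -31.3309°,  Δλ = -59.8000°
a = sin²(Δφ/2) + cos φ₁ cos φ₂ sin²(Δλ/2) = 0.270240
c = 2·arcsin(√a) = 1.093342 rad = 62.6439°
d = R·c = 6370 × 1.093342 = 6964.6 km

6965 km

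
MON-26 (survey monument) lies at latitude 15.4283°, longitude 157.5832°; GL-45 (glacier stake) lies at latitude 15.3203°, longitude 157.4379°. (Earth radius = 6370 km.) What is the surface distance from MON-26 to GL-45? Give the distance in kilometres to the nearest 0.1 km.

19.7 km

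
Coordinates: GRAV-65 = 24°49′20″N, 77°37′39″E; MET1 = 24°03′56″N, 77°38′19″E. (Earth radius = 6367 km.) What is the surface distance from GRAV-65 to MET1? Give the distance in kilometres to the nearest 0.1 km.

84.1 km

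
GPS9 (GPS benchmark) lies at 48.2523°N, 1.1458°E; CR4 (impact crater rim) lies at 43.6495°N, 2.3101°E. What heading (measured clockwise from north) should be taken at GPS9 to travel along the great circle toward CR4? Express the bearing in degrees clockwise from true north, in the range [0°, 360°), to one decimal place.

169.6°

Δλ = 1.1643°
y = sin Δλ · cos φ₂ = 0.014703
x = cos φ₁ sin φ₂ − sin φ₁ cos φ₂ cos Δλ = -0.080136
θ = atan2(y, x) = 169.6035° → 169.6035° (mod 360°)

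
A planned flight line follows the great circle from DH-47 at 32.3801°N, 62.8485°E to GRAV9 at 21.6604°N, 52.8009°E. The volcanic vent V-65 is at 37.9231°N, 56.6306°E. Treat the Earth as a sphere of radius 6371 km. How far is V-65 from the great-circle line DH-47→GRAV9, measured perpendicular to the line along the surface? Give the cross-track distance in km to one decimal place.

δ₁₃ = central angle DH-47→V-65 = 0.131205 rad  (haversine)
θ₁₃ = bearing DH-47→V-65 = 319.228°,  θ₁₂ = bearing DH-47→GRAV9 = 222.272°
dₓₜ = R·arcsin(sin δ₁₃ · sin(θ₁₃ − θ₁₂)) = 6371·arcsin(0.13083·sin(96.955°)) = 829.721 km
|dₓₜ| = 829.721 km

829.7 km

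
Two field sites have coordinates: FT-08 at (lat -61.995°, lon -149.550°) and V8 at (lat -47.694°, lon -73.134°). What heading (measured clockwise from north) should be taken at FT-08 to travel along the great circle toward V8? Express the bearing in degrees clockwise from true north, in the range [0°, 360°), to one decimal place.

107.6°

Δλ = 76.4160°
y = sin Δλ · cos φ₂ = 0.654261
x = cos φ₁ sin φ₂ − sin φ₁ cos φ₂ cos Δλ = -0.207682
θ = atan2(y, x) = 107.6110° → 107.6110° (mod 360°)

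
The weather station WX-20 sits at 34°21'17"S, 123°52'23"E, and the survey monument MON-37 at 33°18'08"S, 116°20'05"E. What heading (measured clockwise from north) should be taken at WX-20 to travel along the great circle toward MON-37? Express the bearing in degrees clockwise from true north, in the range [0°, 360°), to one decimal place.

WX-20: φ = -34.35472°, λ = +123.87306°
MON-37: φ = -33.30222°, λ = +116.33472°
Δλ = -7.5383°
y = sin Δλ · cos φ₂ = -0.109646
x = cos φ₁ sin φ₂ − sin φ₁ cos φ₂ cos Δλ = 0.014292
θ = atan2(y, x) = -82.5734° → 277.4266° (mod 360°)

277.4°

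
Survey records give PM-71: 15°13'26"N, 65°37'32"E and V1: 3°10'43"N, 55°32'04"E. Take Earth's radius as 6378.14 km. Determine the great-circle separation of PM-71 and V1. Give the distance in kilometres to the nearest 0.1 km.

PM-71: φ = +15.22389°, λ = +65.62556°
V1: φ = +3.17861°, λ = +55.53444°
Δφ = -12.0453°,  Δλ = -10.0911°
a = sin²(Δφ/2) + cos φ₁ cos φ₂ sin²(Δλ/2) = 0.018460
c = 2·arcsin(√a) = 0.272581 rad = 15.6178°
d = R·c = 6378.14 × 0.272581 = 1738.6 km

1738.6 km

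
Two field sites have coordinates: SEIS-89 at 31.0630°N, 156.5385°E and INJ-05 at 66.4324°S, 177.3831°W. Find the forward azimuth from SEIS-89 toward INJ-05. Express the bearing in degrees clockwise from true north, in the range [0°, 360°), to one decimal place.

Δλ = 26.0784°
y = sin Δλ · cos φ₂ = 0.175766
x = cos φ₁ sin φ₂ − sin φ₁ cos φ₂ cos Δλ = -0.970452
θ = atan2(y, x) = 169.7340° → 169.7340° (mod 360°)

169.7°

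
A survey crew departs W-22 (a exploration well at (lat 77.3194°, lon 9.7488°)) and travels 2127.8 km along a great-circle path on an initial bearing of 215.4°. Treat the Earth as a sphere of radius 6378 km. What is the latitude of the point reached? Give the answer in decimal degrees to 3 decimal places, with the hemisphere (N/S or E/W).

δ = d/R = 2127.8/6378 = 0.333616 rad
φ₂ = arcsin(sin φ₁ cos δ + cos φ₁ sin δ cos θ)
   = arcsin(0.97561·0.94486 + 0.21952·0.32746·-0.81513) = 59.68058°
λ₂ = λ₁ + atan2(sin θ sin δ cos φ₁, cos δ − sin φ₁ sin φ₂) = -12.32261°

59.681°N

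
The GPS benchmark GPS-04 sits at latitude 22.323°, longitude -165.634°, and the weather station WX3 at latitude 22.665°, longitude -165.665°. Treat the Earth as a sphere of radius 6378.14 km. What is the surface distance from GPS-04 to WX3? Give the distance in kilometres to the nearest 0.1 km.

38.2 km

Δφ = 0.3420°,  Δλ = -0.0310°
a = sin²(Δφ/2) + cos φ₁ cos φ₂ sin²(Δλ/2) = 0.000009
c = 2·arcsin(√a) = 0.005990 rad = 0.3432°
d = R·c = 6378.14 × 0.005990 = 38.2 km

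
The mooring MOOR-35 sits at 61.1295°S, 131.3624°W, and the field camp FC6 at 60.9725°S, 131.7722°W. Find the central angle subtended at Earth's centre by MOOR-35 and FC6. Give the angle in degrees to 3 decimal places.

0.253°

Δφ = 0.1570°,  Δλ = -0.4098°
a = sin²(Δφ/2) + cos φ₁ cos φ₂ sin²(Δλ/2) = 0.000005
c = 2·arcsin(√a) = 0.004415 rad = 0.2530°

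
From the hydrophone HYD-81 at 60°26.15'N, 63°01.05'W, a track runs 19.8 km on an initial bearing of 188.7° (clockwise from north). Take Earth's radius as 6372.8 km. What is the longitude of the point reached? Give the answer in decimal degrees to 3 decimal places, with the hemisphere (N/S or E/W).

63.072°W

HYD-81: φ = +60.43583°, λ = -63.01750°
δ = d/R = 19.8/6372.8 = 0.003107 rad
φ₂ = arcsin(sin φ₁ cos δ + cos φ₁ sin δ cos θ)
   = arcsin(0.86980·1.00000 + 0.49340·0.00311·-0.98849) = 60.25986°
λ₂ = λ₁ + atan2(sin θ sin δ cos φ₁, cos δ − sin φ₁ sin φ₂) = -63.07178°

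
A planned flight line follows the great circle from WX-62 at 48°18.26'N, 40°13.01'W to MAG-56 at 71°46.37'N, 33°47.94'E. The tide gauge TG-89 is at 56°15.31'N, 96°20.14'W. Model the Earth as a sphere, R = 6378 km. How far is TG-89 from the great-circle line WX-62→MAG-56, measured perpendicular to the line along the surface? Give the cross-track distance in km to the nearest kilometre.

WX-62: φ = +48.30433°, λ = -40.21683°
MAG-56: φ = +71.77283°, λ = +33.79900°
TG-89: φ = +56.25517°, λ = -96.33567°
δ₁₃ = central angle WX-62→TG-89 = 0.597272 rad  (haversine)
θ₁₃ = bearing WX-62→TG-89 = 304.913°,  θ₁₂ = bearing WX-62→MAG-56 = 27.918°
dₓₜ = R·arcsin(sin δ₁₃ · sin(θ₁₃ − θ₁₂)) = 6378·arcsin(0.56239·sin(276.996°)) = -3777.165 km
|dₓₜ| = 3777.165 km

3777 km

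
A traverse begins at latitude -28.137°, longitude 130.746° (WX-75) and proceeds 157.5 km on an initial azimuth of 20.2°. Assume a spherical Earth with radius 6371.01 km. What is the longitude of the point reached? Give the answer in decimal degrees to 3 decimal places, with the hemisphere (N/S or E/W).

δ = d/R = 157.5/6371.01 = 0.024721 rad
φ₂ = arcsin(sin φ₁ cos δ + cos φ₁ sin δ cos θ)
   = arcsin(-0.47158·0.99969 + 0.88182·0.02472·0.93849) = -26.80660°
λ₂ = λ₁ + atan2(sin θ sin δ cos φ₁, cos δ − sin φ₁ sin φ₂) = 131.29393°

131.294°E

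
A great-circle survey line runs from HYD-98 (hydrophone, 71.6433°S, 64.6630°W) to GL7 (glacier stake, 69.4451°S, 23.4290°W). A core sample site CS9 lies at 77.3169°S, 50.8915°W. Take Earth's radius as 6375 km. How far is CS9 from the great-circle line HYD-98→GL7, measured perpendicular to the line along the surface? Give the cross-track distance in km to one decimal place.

δ₁₃ = central angle HYD-98→CS9 = 0.117426 rad  (haversine)
θ₁₃ = bearing HYD-98→CS9 = 153.505°,  θ₁₂ = bearing HYD-98→GL7 = 100.832°
dₓₜ = R·arcsin(sin δ₁₃ · sin(θ₁₃ − θ₁₂)) = 6375·arcsin(0.11716·sin(52.673°)) = 594.769 km
|dₓₜ| = 594.769 km

594.8 km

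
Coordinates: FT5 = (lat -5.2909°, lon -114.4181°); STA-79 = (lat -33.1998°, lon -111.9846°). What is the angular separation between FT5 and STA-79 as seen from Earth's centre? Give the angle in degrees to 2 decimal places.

28.00°

Δφ = -27.9089°,  Δλ = 2.4335°
a = sin²(Δφ/2) + cos φ₁ cos φ₂ sin²(Δλ/2) = 0.058529
c = 2·arcsin(√a) = 0.488705 rad = 28.0007°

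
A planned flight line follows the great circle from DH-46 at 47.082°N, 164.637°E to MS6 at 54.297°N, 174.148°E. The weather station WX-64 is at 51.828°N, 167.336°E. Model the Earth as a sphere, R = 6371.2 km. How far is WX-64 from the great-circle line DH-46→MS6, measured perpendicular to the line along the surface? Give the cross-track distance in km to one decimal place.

δ₁₃ = central angle DH-46→WX-64 = 0.088296 rad  (haversine)
θ₁₃ = bearing DH-46→WX-64 = 19.270°,  θ₁₂ = bearing DH-46→MS6 = 36.259°
dₓₜ = R·arcsin(sin δ₁₃ · sin(θ₁₃ − θ₁₂)) = 6371.2·arcsin(0.08818·sin(-16.989°)) = -164.177 km
|dₓₜ| = 164.177 km

164.2 km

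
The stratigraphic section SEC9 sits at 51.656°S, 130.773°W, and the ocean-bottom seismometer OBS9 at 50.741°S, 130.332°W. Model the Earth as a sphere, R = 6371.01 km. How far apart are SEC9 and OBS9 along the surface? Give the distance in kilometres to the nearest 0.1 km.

Δφ = 0.9150°,  Δλ = 0.4410°
a = sin²(Δφ/2) + cos φ₁ cos φ₂ sin²(Δλ/2) = 0.000070
c = 2·arcsin(√a) = 0.016682 rad = 0.9558°
d = R·c = 6371.01 × 0.016682 = 106.3 km

106.3 km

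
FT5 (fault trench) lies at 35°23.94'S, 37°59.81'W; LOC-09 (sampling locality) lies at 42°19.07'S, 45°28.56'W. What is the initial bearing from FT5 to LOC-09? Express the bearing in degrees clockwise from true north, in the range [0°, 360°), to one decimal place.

217.8°

FT5: φ = -35.39900°, λ = -37.99683°
LOC-09: φ = -42.31783°, λ = -45.47600°
Δλ = -7.4792°
y = sin Δλ · cos φ₂ = -0.096247
x = cos φ₁ sin φ₂ − sin φ₁ cos φ₂ cos Δλ = -0.124107
θ = atan2(y, x) = -142.2058° → 217.7942° (mod 360°)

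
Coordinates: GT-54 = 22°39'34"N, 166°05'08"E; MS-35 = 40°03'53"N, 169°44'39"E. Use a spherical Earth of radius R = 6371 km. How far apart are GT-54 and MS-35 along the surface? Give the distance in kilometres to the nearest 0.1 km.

GT-54: φ = +22.65944°, λ = +166.08556°
MS-35: φ = +40.06472°, λ = +169.74417°
Δφ = 17.4053°,  Δλ = 3.6586°
a = sin²(Δφ/2) + cos φ₁ cos φ₂ sin²(Δλ/2) = 0.023613
c = 2·arcsin(√a) = 0.308555 rad = 17.6789°
d = R·c = 6371 × 0.308555 = 1965.8 km

1965.8 km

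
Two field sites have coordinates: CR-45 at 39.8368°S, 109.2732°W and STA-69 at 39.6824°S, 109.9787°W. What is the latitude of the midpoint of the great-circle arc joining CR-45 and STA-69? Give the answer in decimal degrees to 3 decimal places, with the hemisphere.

Bx = cos φ₂ cos Δλ = 0.769537,  By = cos φ₂ sin Δλ = -0.009476
φₘ = atan2(sin φ₁ + sin φ₂, √((cos φ₁ + Bx)² + By²)) = -39.76013°
λₘ = λ₁ + atan2(By, cos φ₁ + Bx) = -109.62635°

39.760°S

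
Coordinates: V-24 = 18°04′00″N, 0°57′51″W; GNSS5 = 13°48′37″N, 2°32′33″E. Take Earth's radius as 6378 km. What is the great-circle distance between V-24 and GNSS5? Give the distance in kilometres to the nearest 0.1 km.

604.4 km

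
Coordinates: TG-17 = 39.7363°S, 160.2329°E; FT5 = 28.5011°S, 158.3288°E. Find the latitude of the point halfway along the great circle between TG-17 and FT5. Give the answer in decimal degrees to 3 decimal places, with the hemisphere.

34.122°S

Bx = cos φ₂ cos Δλ = 0.878323,  By = cos φ₂ sin Δλ = -0.029200
φₘ = atan2(sin φ₁ + sin φ₂, √((cos φ₁ + Bx)² + By²)) = -34.12236°
λₘ = λ₁ + atan2(By, cos φ₁ + Bx) = 159.21740°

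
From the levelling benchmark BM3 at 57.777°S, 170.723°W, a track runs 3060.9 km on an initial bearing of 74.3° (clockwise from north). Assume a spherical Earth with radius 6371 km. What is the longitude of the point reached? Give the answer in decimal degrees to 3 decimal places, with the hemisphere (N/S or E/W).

133.166°W

δ = d/R = 3060.9/6371 = 0.480443 rad
φ₂ = arcsin(sin φ₁ cos δ + cos φ₁ sin δ cos θ)
   = arcsin(-0.84598·0.88679 + 0.53322·0.46217·0.27060) = -43.11934°
λ₂ = λ₁ + atan2(sin θ sin δ cos φ₁, cos δ − sin φ₁ sin φ₂) = -133.16612°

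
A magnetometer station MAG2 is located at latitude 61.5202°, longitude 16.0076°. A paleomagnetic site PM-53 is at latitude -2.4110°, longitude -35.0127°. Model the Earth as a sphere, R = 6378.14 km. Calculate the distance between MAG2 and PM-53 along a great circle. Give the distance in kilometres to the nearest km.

Δφ = -63.9312°,  Δλ = -51.0203°
a = sin²(Δφ/2) + cos φ₁ cos φ₂ sin²(Δλ/2) = 0.368641
c = 2·arcsin(√a) = 1.304959 rad = 74.7686°
d = R·c = 6378.14 × 1.304959 = 8323.2 km

8323 km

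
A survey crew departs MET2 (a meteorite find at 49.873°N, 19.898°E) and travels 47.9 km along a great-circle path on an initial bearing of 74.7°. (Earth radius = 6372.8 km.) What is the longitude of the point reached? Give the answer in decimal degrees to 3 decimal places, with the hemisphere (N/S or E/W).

20.544°E

δ = d/R = 47.9/6372.8 = 0.007516 rad
φ₂ = arcsin(sin φ₁ cos δ + cos φ₁ sin δ cos θ)
   = arcsin(0.76462·0.99997 + 0.64448·0.00752·0.26387) = 49.98485°
λ₂ = λ₁ + atan2(sin θ sin δ cos φ₁, cos δ − sin φ₁ sin φ₂) = 20.54404°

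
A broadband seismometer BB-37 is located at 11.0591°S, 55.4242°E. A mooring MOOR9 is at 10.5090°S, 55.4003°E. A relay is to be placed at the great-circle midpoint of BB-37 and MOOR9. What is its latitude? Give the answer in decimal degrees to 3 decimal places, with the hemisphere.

10.784°S

Bx = cos φ₂ cos Δλ = 0.983226,  By = cos φ₂ sin Δλ = -0.000410
φₘ = atan2(sin φ₁ + sin φ₂, √((cos φ₁ + Bx)² + By²)) = -10.78405°
λₘ = λ₁ + atan2(By, cos φ₁ + Bx) = 55.41224°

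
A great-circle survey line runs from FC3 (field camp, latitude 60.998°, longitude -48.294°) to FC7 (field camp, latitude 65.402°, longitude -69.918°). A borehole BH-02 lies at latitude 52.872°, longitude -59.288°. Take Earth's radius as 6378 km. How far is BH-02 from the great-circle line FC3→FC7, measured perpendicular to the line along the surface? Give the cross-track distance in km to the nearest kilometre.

δ₁₃ = central angle FC3→BH-02 = 0.175790 rad  (haversine)
θ₁₃ = bearing FC3→BH-02 = 221.163°,  θ₁₂ = bearing FC3→FC7 = 303.728°
dₓₜ = R·arcsin(sin δ₁₃ · sin(θ₁₃ − θ₁₂)) = 6378·arcsin(0.17489·sin(-82.566°)) = -1111.666 km
|dₓₜ| = 1111.666 km

1112 km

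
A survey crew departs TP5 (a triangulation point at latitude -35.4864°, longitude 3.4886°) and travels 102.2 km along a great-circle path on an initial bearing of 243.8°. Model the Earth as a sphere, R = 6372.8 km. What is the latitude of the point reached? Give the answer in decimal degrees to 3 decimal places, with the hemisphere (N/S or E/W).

δ = d/R = 102.2/6372.8 = 0.016037 rad
φ₂ = arcsin(sin φ₁ cos δ + cos φ₁ sin δ cos θ)
   = arcsin(-0.58051·0.99987 + 0.81425·0.01604·-0.44151) = -35.88781°
λ₂ = λ₁ + atan2(sin θ sin δ cos φ₁, cos δ − sin φ₁ sin φ₂) = 2.47097°

35.888°S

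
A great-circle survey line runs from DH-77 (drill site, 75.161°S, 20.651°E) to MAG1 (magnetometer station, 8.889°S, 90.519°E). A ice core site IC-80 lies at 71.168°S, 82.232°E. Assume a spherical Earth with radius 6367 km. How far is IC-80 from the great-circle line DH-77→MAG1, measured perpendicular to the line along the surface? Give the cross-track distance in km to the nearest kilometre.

1114 km

δ₁₃ = central angle DH-77→IC-80 = 0.303665 rad  (haversine)
θ₁₃ = bearing DH-77→IC-80 = 108.301°,  θ₁₂ = bearing DH-77→MAG1 = 72.688°
dₓₜ = R·arcsin(sin δ₁₃ · sin(θ₁₃ − θ₁₂)) = 6367·arcsin(0.29902·sin(35.613°)) = 1114.309 km
|dₓₜ| = 1114.309 km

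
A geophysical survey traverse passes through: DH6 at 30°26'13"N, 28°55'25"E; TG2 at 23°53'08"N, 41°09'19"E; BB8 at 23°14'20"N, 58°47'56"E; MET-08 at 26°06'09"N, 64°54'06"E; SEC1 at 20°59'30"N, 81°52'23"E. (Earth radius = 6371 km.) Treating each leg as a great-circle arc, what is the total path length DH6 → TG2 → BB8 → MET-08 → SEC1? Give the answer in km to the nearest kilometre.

5723 km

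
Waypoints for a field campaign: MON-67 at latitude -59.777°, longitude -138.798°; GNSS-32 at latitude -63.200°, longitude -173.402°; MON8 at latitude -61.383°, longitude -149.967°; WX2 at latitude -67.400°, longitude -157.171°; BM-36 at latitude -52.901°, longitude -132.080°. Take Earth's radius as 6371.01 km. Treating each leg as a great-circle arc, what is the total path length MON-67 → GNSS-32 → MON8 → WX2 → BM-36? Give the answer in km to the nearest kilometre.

5923 km

MON-67→GNSS-32: c = 0.290620 rad, d = 1851.54 km
GNSS-32→MON8: c = 0.191688 rad, d = 1221.25 km
MON8→WX2: c = 0.118070 rad, d = 752.22 km
WX2→BM-36: c = 0.329272 rad, d = 2097.80 km
Total = 1851.54 + 1221.25 + 752.22 + 2097.80 = 5922.81 km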